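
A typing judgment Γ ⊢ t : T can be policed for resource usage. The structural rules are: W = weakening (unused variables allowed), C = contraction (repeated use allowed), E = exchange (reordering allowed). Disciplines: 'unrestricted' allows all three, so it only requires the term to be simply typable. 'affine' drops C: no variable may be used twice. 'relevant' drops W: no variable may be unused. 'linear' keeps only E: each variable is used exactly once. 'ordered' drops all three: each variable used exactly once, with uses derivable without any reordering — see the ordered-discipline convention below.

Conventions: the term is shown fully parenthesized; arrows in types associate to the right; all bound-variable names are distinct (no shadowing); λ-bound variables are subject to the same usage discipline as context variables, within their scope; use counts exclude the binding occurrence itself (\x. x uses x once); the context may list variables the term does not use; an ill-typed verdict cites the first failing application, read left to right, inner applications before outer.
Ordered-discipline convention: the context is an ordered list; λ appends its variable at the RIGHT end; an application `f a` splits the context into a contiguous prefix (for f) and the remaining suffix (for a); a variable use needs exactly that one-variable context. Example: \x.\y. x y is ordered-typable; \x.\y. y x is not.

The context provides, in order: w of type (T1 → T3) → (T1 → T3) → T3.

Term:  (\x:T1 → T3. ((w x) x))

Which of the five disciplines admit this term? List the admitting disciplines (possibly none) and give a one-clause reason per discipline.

admitted in: relevant, unrestricted
use counts: w ×1, x [bound] ×2
uses in reading order: w, x, x
typing: well-typed at (T1 → T3) → T3
ordered: ✗ — needs contraction — x ×2
linear: ✗ — needs contraction — x ×2
affine: ✗ — needs contraction — x ×2
relevant: ✓ — none of w, x goes unused
unrestricted: ✓ — simply typable at (T1 → T3) → T3; W, C, E all held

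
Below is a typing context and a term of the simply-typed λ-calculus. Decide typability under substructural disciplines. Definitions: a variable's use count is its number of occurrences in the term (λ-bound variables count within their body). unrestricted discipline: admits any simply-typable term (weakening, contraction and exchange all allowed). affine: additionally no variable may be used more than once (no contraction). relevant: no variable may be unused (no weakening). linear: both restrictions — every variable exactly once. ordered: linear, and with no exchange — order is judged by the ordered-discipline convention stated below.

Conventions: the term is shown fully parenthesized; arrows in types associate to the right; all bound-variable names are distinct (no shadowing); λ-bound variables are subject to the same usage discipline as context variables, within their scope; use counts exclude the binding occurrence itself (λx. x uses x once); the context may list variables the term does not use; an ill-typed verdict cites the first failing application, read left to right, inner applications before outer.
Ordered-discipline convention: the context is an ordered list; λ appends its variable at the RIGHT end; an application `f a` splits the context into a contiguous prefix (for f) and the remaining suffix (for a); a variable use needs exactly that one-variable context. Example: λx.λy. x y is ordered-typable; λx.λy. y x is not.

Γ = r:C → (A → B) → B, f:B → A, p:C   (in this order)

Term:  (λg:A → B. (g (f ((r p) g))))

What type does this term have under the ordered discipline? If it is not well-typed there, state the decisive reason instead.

not well-typed under ordered — g ×2 used more than once (contraction)
use counts: r: 1×; f: 1×; p: 1×; g (λ-bound): 2×
use order (left to right): g, f, r, p, g
typing: the term checks, with type (A → B) → B
all disciplines: ordered ✗; linear ✗; affine ✗; relevant ✓; unrestricted ✓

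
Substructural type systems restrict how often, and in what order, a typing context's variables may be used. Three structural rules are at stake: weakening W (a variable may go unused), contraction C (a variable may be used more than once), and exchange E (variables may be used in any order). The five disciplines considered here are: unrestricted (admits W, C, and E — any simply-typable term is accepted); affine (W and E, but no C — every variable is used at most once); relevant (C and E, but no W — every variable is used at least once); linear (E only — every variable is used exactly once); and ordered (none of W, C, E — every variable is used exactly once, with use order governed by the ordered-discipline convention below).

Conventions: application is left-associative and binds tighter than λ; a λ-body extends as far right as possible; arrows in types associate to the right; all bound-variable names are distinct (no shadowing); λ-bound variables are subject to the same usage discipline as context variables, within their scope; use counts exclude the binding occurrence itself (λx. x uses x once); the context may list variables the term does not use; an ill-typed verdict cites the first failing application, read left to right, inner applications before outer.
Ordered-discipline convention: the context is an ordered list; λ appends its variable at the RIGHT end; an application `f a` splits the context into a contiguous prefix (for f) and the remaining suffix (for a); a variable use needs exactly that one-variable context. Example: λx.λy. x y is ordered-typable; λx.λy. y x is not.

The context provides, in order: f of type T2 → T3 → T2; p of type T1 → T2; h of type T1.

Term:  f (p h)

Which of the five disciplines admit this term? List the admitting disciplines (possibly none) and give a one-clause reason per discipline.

admitting disciplines: ordered, linear, affine, relevant, unrestricted
use counts: f ×1, p ×1, h ×1
uses in reading order: f, p, h
typing: well-typed — term : T3 → T2
ordered: ✓ — single-use (f, p, h), ordered derivation ok
linear: ✓ — f, p, h: one use apiece
affine: ✓ — none of f, p, h used more than once
relevant: ✓ — f, p, h: all used, weakening unneeded
unrestricted: ✓ — type-checks (T3 → T2) and nothing is barred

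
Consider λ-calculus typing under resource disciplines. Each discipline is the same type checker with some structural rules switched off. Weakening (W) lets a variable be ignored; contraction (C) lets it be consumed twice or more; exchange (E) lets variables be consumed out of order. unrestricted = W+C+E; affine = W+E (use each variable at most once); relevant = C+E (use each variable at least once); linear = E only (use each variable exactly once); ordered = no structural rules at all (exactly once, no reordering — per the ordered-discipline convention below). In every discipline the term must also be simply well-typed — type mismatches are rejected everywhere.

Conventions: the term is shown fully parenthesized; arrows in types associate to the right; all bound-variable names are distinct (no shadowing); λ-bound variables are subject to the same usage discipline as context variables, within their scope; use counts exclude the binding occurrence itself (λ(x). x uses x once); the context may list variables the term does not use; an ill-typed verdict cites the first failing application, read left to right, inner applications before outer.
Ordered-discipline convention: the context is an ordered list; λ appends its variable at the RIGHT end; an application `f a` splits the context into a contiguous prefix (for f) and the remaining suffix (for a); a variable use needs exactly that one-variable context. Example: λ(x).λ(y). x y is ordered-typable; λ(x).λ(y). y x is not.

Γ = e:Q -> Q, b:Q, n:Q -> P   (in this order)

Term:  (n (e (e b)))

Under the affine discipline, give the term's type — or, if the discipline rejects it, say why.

not well-typed under affine — e ×2 used more than once (contraction)
use counts: e ×2; b ×1; n ×1
left-to-right use order: n, e, e, b
typing: the term checks, with type P
summary: ordered ✗ · linear ✗ · affine ✗ · relevant ✓ · unrestricted ✓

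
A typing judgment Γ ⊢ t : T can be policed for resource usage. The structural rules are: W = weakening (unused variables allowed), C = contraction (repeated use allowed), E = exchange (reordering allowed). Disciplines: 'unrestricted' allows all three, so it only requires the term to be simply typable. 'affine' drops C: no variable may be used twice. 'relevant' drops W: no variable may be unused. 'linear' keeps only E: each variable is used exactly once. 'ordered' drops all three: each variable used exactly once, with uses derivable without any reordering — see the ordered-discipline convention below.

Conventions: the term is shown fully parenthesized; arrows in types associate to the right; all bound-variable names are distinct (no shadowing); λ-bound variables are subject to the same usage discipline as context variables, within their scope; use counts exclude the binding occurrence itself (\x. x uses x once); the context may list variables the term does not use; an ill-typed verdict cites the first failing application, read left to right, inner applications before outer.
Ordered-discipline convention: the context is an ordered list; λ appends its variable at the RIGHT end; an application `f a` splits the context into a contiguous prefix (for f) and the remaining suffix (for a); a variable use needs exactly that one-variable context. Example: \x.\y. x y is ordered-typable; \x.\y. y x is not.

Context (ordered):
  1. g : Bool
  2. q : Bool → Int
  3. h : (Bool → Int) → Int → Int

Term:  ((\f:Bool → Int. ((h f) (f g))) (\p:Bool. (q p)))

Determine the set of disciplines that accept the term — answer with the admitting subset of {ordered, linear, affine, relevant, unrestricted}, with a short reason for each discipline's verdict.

admitted by: relevant, unrestricted
usage: g: 1; q: 1; h: 1; f [bound]: 2; p [bound]: 1
left-to-right use order: h, f, f, g, q, p
typing: well-typed — term : Int
ordered: ✗, f ×2 used more than once (contraction)
linear: ✗, f ×2 used more than once (contraction)
affine: ✗, f ×2 used more than once (contraction)
relevant: ✓, g, q, h, f, p: all used, weakening unneeded
unrestricted: ✓, simply typable at Int; W, C, E all held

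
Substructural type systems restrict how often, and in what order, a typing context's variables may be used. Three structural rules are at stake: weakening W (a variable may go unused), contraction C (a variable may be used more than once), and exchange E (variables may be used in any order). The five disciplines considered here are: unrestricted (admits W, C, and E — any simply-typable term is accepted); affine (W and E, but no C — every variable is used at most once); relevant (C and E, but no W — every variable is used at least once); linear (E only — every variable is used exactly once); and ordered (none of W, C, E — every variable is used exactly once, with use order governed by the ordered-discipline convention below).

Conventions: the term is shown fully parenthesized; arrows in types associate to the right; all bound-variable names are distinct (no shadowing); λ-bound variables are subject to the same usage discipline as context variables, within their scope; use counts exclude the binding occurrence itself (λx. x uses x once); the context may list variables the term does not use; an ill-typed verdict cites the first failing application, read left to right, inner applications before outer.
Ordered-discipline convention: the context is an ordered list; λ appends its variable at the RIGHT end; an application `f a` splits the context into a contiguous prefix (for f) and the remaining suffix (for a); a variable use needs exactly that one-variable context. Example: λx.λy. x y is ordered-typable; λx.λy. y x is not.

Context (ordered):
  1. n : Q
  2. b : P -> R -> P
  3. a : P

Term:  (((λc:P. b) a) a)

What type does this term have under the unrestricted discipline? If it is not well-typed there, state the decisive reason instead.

term : R -> P
use counts: n ×0, b ×1, a ×2, c [bound] ×0
left-to-right use order: b, a, a
typing: well-typed at R -> P
across the five disciplines: ordered ✗, linear ✗, affine ✗, relevant ✗, unrestricted ✓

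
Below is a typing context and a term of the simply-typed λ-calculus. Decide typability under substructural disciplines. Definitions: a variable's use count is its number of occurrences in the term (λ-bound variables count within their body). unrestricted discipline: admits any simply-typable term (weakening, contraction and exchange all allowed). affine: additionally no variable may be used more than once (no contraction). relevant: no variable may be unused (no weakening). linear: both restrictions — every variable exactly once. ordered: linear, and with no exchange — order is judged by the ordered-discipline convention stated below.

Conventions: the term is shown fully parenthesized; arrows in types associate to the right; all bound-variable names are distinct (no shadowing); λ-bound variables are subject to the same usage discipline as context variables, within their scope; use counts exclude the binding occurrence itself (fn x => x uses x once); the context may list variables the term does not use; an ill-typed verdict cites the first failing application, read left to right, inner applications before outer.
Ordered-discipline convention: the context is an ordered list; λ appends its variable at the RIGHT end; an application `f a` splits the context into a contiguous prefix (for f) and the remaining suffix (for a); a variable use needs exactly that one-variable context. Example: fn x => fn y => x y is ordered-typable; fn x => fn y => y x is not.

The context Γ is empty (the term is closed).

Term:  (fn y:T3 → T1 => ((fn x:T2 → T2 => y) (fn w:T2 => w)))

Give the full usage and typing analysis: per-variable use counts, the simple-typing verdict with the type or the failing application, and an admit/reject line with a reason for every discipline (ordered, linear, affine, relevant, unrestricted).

usage: y (λ-bound): 1, x (λ-bound): 0, w (λ-bound): 1
use order (left to right): y, w
typing: well-typed — term : (T3 → T1) → T3 → T1
ordered: ✗, x never used (weakening)
linear: ✗, x never used (weakening)
affine: ✓, no duplicate uses among y, x, w
relevant: ✗, x never used (weakening)
unrestricted: ✓, type-checks ((T3 → T1) → T3 → T1) and nothing is barred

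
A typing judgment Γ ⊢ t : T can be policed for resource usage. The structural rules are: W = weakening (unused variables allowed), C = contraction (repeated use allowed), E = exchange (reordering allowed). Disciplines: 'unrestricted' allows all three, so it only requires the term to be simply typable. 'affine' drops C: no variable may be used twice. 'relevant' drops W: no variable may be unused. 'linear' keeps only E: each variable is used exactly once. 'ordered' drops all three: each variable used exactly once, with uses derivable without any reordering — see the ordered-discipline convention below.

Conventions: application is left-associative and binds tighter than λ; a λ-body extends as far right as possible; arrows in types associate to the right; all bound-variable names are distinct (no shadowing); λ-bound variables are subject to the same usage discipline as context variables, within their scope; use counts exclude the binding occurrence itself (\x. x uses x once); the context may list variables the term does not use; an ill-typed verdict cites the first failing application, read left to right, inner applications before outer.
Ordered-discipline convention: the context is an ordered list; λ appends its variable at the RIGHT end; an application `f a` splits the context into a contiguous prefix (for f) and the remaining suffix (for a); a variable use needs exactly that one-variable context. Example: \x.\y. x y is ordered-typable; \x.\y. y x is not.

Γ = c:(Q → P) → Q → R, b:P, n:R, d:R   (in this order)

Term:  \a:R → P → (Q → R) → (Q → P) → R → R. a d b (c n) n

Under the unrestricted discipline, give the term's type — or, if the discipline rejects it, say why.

not well-typed under unrestricted — not simply typable
variable uses: c: 1×, b: 1×, n: 2×, d: 1×, a [bound]: 1×
left-to-right use order: a, d, b, c, n, n
typing: ill-typed: an application expects Q → P but receives R
across the five disciplines: ordered ✗, linear ✗, affine ✗, relevant ✗, unrestricted ✗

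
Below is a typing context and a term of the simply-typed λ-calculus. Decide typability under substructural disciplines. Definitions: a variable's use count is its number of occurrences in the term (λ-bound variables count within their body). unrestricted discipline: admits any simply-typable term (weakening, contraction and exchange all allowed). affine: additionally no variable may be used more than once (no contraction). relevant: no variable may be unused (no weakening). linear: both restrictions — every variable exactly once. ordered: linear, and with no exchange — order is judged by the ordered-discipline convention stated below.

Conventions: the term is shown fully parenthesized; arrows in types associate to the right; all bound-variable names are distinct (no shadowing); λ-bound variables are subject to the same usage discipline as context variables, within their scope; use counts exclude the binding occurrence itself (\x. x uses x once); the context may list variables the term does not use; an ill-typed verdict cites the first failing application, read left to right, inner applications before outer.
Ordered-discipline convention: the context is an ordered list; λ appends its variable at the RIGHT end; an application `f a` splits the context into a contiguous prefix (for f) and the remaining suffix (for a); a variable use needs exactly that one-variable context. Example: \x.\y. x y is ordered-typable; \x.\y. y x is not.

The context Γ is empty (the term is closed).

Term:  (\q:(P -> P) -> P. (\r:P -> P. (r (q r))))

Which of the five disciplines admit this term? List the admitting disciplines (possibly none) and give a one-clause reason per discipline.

accepted by: relevant, unrestricted
counts: q (λ-bound)=1, r (λ-bound)=2
left-to-right use order: r, q, r
typing: well-typed at ((P -> P) -> P) -> (P -> P) -> P
ordered: ✗ — uses contraction: r ×2
linear: ✗ — uses contraction: r ×2
affine: ✗ — uses contraction: r ×2
relevant: ✓ — at least one use each (q, r)
unrestricted: ✓ — well-typed at ((P -> P) -> P) -> (P -> P) -> P; no restrictions here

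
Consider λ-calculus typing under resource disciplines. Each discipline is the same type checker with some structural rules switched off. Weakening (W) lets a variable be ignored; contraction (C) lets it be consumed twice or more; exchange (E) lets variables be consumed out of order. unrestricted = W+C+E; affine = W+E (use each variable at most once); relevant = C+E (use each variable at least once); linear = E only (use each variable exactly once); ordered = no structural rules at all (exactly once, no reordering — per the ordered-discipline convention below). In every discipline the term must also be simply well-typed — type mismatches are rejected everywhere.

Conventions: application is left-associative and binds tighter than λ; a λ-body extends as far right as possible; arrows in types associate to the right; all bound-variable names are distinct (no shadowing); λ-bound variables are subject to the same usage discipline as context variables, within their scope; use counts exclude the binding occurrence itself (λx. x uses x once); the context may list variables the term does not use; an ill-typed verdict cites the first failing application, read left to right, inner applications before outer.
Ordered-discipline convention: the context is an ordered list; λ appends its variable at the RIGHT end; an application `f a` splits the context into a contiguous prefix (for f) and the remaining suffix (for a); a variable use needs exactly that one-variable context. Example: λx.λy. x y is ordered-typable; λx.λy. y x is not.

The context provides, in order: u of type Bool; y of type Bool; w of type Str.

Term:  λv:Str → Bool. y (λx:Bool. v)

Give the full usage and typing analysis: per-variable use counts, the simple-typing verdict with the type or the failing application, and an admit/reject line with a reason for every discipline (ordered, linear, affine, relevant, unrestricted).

usage: u ×0, y ×1, w ×0, v [bound] ×1, x [bound] ×0
order of uses: y, v
typing: ill-typed: can't apply a value of type Bool
ordered: ✗, fails simple typing
linear: ✗, a type mismatch blocks all five
affine: ✗, the type mismatch rejects it
relevant: ✗, not simply typable
unrestricted: ✗, fails simple typing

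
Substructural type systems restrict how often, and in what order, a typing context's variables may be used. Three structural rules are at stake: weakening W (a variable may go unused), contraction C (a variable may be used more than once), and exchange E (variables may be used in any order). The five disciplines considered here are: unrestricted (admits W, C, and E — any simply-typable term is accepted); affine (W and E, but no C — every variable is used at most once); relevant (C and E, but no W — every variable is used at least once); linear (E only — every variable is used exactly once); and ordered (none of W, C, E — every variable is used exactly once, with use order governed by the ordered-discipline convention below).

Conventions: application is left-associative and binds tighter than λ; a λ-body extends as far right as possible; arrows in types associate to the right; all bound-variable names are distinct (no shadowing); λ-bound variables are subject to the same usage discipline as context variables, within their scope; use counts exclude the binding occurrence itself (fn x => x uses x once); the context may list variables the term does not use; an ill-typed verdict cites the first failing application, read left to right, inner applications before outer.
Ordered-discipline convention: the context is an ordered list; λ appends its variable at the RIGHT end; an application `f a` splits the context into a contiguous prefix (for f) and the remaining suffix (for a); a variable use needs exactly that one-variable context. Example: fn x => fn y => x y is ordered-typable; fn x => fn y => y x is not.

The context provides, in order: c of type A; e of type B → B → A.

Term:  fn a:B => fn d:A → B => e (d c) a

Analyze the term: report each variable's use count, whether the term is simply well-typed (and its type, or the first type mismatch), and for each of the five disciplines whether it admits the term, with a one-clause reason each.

counts: c: 1×; e: 1×; a (λ-bound): 1×; d (λ-bound): 1×
left-to-right use order: e, d, c, a
typing: ✓ — B → (A → B) → A
ordered: ✗ — no ordered split (uses run e, d, c, a)
linear: ✓ — c, e, a, d: one use apiece
affine: ✓ — no duplicate uses among c, e, a, d
relevant: ✓ — every one of c, e, a, d appears
unrestricted: ✓ — type-checks (B → (A → B) → A) and nothing is barred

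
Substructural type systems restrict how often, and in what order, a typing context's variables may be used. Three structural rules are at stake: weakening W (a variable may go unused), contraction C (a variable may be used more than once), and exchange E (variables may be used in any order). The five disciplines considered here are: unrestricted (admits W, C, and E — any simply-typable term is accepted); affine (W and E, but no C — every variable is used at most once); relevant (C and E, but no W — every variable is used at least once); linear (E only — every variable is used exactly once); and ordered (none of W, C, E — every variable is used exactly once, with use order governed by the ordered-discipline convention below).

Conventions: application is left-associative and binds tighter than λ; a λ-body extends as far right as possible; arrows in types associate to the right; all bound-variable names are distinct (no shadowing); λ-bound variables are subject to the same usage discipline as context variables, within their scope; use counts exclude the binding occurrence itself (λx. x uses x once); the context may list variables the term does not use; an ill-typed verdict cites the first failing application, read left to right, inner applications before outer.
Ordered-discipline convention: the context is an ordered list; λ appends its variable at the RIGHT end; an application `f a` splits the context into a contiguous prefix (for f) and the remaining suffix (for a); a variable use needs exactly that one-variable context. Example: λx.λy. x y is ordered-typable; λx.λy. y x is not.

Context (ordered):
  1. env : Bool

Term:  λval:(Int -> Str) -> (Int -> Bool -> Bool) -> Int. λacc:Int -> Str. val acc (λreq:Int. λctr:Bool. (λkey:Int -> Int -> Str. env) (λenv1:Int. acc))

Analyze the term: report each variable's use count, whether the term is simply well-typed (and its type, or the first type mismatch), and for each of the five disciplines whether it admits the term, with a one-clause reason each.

variable uses: env: 1, val (bound): 1, acc (bound): 2, req (bound): 0, ctr (bound): 0, key (bound): 0, env1 (bound): 0
use order (left to right): val, acc, env, acc
typing: the term checks, with type ((Int -> Str) -> (Int -> Bool -> Bool) -> Int) -> (Int -> Str) -> Int
ordered: ✗ — needs contraction — acc ×2; req, ctr, key, env1 left unused
linear: ✗ — needs contraction — acc ×2; req, ctr, key, env1 left unused
affine: ✗ — needs contraction — acc ×2
relevant: ✗ — req, ctr, key, env1 left unused
unrestricted: ✓ — typability at ((Int -> Str) -> (Int -> Bool -> Bool) -> Int) -> (Int -> Str) -> Int is all that's needed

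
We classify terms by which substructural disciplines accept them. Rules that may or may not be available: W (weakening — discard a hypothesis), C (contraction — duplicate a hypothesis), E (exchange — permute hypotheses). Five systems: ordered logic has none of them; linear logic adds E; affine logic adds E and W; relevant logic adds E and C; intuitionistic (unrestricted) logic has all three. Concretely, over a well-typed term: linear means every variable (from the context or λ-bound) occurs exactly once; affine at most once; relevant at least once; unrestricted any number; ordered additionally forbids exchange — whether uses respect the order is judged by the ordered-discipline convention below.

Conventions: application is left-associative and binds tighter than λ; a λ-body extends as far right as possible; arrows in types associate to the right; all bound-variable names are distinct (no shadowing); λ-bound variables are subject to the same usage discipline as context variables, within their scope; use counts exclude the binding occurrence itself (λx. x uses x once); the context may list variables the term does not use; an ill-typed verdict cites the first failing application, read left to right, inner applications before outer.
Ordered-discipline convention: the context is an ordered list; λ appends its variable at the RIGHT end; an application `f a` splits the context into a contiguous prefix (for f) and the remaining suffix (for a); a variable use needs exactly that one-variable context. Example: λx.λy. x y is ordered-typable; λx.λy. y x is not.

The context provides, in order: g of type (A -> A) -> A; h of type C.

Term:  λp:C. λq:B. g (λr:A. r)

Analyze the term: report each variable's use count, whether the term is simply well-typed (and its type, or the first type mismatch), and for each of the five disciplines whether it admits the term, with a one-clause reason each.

usage: g: 1, h: 0, p (bound): 0, q (bound): 0, r (bound): 1
left-to-right use order: g, r
typing: well-typed — term : C -> B -> A
ordered: ✗, unused: h, p, q — weakening required
linear: ✗, unused: h, p, q — weakening required
affine: ✓, no duplicate uses among g, h, p, q, r
relevant: ✗, unused: h, p, q — weakening required
unrestricted: ✓, well-typed at C -> B -> A; no restrictions here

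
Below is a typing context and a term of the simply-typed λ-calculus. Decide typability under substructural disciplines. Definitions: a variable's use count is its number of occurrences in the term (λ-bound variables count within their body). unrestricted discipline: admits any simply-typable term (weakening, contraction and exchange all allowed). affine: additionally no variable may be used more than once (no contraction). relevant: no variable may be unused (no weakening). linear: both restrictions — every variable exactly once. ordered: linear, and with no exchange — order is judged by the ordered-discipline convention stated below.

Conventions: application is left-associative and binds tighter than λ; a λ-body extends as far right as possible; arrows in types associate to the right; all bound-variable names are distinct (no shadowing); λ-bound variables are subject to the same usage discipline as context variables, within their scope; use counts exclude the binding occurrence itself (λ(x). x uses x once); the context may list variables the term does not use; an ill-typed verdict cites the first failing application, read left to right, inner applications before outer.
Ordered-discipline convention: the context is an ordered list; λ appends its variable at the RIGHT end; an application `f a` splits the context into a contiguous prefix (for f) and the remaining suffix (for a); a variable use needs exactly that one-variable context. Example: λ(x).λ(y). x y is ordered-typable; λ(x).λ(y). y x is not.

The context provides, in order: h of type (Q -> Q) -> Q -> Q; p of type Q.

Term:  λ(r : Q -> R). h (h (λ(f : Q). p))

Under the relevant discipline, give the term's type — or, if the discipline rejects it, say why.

not well-typed under relevant — unused: r, f — weakening required
usage: h: 2×, p: 1×, r [bound]: 0×, f [bound]: 0×
use order (left to right): h, h, p
typing: well-typed — term : (Q -> R) -> Q -> Q
all disciplines: ordered ✗ | linear ✗ | affine ✗ | relevant ✗ | unrestricted ✓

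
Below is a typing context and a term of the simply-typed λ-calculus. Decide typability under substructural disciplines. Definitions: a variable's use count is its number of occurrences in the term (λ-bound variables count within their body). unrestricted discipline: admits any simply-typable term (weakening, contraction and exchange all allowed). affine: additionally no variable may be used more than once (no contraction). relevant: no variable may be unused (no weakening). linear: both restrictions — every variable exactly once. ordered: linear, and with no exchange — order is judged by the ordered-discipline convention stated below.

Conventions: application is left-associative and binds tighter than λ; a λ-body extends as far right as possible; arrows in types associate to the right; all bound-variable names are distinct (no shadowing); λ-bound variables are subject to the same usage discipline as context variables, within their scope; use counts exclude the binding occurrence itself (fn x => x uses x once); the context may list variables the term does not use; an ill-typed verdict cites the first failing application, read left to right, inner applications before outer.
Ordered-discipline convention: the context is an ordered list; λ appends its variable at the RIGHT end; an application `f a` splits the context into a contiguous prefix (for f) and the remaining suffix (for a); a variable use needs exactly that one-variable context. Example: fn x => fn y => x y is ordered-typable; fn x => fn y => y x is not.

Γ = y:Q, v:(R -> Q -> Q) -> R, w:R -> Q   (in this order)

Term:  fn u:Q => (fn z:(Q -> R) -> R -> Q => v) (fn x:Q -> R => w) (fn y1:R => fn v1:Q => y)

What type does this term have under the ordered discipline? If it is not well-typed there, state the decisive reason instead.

not well-typed under ordered — unused: u, z, x, y1, v1 — weakening required
usage: y ×1, v ×1, w ×1, u [bound] ×0, z [bound] ×0, x [bound] ×0, y1 [bound] ×0, v1 [bound] ×0
left-to-right use order: v, w, y
typing: ✓ — Q -> R
across the five disciplines: ordered ✗, linear ✗, affine ✓, relevant ✗, unrestricted ✓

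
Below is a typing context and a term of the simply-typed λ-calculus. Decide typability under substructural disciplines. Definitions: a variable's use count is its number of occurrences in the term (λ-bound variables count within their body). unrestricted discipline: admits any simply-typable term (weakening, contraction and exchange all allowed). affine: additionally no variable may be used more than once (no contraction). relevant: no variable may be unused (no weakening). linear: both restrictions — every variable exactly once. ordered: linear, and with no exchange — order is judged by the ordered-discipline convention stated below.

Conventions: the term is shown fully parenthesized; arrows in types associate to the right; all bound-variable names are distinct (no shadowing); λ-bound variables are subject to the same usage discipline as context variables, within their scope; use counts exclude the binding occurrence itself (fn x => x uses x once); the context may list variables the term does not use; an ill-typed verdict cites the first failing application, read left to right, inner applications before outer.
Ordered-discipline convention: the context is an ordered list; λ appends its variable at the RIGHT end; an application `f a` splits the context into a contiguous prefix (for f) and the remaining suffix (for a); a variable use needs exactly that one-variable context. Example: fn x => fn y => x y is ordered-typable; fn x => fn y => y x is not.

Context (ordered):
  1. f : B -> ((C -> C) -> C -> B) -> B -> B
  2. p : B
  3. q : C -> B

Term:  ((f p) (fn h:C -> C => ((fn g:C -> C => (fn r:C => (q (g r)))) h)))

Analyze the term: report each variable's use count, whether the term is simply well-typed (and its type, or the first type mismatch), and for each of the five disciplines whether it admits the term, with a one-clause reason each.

use counts: f ×1, p ×1, q ×1, h (λ-bound) ×1, g (λ-bound) ×1, r (λ-bound) ×1
uses in reading order: f, p, q, g, r, h
typing: well-typed — term : B -> B
ordered: ✓, one use each (f, p, q, h, g, r); ordered split holds
linear: ✓, each of f, p, q, h, g, r used exactly once
affine: ✓, no duplicate uses among f, p, q, h, g, r
relevant: ✓, at least one use each (f, p, q, h, g, r)
unrestricted: ✓, well-typed at B -> B; no restrictions here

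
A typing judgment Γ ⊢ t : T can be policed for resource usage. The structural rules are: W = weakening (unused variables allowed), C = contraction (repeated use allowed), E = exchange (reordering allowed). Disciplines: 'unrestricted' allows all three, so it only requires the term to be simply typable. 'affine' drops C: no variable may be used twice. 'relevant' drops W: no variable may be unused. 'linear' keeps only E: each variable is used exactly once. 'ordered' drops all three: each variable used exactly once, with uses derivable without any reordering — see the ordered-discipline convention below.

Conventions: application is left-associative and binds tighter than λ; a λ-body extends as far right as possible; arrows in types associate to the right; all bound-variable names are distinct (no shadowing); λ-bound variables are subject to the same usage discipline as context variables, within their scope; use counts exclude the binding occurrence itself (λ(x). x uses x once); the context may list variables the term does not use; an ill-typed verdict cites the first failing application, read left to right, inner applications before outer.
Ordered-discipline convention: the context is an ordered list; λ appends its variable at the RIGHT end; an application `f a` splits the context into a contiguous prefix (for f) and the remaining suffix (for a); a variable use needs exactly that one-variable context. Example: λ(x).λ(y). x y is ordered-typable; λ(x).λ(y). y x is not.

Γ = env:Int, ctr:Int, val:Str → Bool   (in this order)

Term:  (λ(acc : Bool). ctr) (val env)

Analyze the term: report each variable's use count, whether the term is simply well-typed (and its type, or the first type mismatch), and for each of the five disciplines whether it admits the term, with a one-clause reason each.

usage: env=1; ctr=1; val=1; acc [bound]=0
left-to-right use order: ctr, val, env
typing: ill-typed: argument of type Int where Str is required
ordered: ✗, fails simple typing
linear: ✗, a type mismatch blocks all five
affine: ✗, the type mismatch rejects it
relevant: ✗, not simply typable
unrestricted: ✗, fails simple typing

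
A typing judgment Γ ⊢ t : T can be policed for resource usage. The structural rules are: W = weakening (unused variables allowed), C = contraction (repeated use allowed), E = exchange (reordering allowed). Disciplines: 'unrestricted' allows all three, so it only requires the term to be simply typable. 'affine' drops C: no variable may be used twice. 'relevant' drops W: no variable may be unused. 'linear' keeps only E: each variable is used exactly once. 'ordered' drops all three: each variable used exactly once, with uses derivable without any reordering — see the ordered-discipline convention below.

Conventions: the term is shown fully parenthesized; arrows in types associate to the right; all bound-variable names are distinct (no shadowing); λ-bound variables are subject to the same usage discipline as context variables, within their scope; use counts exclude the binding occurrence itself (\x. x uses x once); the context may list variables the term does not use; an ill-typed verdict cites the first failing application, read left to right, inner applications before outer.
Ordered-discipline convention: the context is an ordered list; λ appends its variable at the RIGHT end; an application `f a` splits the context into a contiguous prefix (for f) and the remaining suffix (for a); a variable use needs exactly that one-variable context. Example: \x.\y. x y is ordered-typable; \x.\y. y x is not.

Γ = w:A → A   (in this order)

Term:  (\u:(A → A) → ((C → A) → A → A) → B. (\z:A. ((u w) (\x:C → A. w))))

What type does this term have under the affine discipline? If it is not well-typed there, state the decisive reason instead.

not well-typed under affine — repeated use of w ×2
use counts: w=2; u [bound]=1; z [bound]=0; x [bound]=0
uses in reading order: u, w, w
typing: well-typed — term : ((A → A) → ((C → A) → A → A) → B) → A → B
per-discipline verdicts: ordered ✗ | linear ✗ | affine ✗ | relevant ✗ | unrestricted ✓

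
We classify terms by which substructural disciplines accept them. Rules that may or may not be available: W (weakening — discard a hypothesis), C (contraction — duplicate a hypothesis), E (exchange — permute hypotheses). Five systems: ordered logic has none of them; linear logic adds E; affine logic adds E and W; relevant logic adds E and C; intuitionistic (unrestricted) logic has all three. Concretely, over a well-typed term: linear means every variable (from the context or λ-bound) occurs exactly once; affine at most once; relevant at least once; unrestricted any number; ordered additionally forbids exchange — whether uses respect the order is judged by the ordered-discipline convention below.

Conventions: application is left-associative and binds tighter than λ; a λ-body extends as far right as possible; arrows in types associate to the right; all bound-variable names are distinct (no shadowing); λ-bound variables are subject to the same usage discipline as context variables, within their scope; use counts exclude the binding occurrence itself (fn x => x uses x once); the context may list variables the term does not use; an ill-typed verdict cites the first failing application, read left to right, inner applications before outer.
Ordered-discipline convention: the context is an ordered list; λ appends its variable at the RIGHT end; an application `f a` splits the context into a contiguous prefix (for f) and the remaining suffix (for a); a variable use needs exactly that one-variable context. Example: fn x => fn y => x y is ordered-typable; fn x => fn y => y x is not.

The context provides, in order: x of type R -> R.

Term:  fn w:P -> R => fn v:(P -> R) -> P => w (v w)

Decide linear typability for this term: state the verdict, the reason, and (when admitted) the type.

no — needs contraction — w ×2; x never used (weakening)
counts: x: 0, w (bound): 2, v (bound): 1
left-to-right use order: w, v, w
typing: ✓ — (P -> R) -> ((P -> R) -> P) -> R
across the five disciplines: ordered ✗; linear ✗; affine ✗; relevant ✗; unrestricted ✓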